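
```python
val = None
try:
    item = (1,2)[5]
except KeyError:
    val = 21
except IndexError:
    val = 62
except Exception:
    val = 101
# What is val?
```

Step-by-step execution trace:
1. `item = (1,2)[5]` raises IndexError.
2. `except KeyError` does not match IndexError; skipped.
3. `except IndexError` matches → val = 62.
4. Remaining except clauses are skipped.
Result: 62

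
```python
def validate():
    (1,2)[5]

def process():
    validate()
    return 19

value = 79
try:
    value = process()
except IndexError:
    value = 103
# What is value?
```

Step-by-step execution trace:
1. value starts at 79.
2. try: `process()` calls `validate()`.
3. `validate()` evaluates `(1,2)[5]`, which raises IndexError; it propagates through process (uncaught).
4. `return 19` in process is not reached; the assignment to value does not complete.
5. `except IndexError` matches → value = 103.
Result: 103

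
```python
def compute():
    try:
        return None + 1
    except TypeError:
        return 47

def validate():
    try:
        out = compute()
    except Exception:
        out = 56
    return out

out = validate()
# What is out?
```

Step-by-step execution trace:
1. `validate()` calls `compute()`.
2. In compute: `None + 1` raises TypeError; `except TypeError` catches it → returns 47.
3. In validate: `out = compute()` → out = 47. No exception reaches validate.
4. `except Exception` is skipped; validate returns 47.
5. out = 47.
Result: 47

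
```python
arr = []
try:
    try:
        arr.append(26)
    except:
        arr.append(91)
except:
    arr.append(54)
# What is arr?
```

Step-by-step execution trace:
1. Inner try: `arr.append(26)` → arr = [26]. No exception raised.
2. Inner `except` is skipped.
3. Inner try completes normally; outer `except` is skipped.
Result: [26]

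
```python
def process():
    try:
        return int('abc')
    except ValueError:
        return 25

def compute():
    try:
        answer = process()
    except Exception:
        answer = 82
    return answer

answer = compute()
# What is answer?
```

Step-by-step execution trace:
1. `compute()` calls `process()`.
2. In process: `int('abc')` raises ValueError; `except ValueError` catches it → returns 25.
3. In compute: `answer = process()` → answer = 25. No exception reaches compute.
4. `except Exception` is skipped; compute returns 25.
5. answer = 25.
Result: 25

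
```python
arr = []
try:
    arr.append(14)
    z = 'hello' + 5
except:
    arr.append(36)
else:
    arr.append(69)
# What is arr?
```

Step-by-step execution trace:
1. try: `arr.append(14)` → arr = [14].
2. `z = 'hello' + 5` raises TypeError.
3. bare `except` matches → `arr.append(36)` → arr = [14, 36].
4. `else` is skipped (an exception was raised).
Result: [14, 36]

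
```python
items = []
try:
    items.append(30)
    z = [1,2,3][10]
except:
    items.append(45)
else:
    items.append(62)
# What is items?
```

Step-by-step execution trace:
1. try: `items.append(30)` → items = [30].
2. `z = [1,2,3][10]` raises IndexError.
3. bare `except` matches → `items.append(45)` → items = [30, 45].
4. `else` is skipped (an exception was raised).
Result: [30, 45]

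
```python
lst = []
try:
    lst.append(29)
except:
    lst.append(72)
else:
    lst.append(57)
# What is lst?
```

Step-by-step execution trace:
1. try: `lst.append(29)` → lst = [29]. No exception raised.
2. `except` is skipped.
3. `else` runs (try completed without exception): `lst.append(57)` → lst = [29, 57].
Result: [29, 57]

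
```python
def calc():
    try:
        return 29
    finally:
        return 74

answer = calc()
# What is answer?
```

Step-by-step execution trace:
1. `calc()` enters try: `return 29` sets pending return value 29.
2. Before returning, `finally: return 74` runs and overrides the pending return.
3. calc() returns 74 → answer = 74.
Result: 74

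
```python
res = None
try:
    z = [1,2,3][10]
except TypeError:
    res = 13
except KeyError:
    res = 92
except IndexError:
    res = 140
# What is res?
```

Step-by-step execution trace:
1. `z = [1,2,3][10]` raises IndexError.
2. `except TypeError` does not match IndexError; skipped.
3. `except KeyError` does not match IndexError; skipped.
4. `except IndexError` matches → res = 140.
Result: 140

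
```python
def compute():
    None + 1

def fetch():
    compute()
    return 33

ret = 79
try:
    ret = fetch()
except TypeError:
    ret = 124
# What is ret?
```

Step-by-step execution trace:
1. ret starts at 79.
2. try: `fetch()` calls `compute()`.
3. `compute()` evaluates `None + 1`, which raises TypeError; it propagates through fetch (uncaught).
4. `return 33` in fetch is not reached; the assignment to ret does not complete.
5. `except TypeError` matches → ret = 124.
Result: 124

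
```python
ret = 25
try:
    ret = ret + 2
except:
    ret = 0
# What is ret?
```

Step-by-step execution trace:
1. ret starts at 25.
2. try: `ret = ret + 2` → ret = 27. No exception raised.
3. `except` is skipped.
Result: 27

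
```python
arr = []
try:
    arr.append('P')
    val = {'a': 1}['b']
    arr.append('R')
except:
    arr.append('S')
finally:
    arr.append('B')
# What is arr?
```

Step-by-step execution trace:
1. try: `arr.append('P')` → arr = ['P'].
2. `val = {'a': 1}['b']` raises KeyError; `arr.append('R')` is not reached.
3. bare `except` matches → `arr.append('S')` → arr = ['P', 'S'].
4. finally always runs: `arr.append('B')` → arr = ['P', 'S', 'B'].
Result: ['P', 'S', 'B']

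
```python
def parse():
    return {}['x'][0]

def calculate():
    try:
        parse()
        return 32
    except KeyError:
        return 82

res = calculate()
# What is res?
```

Step-by-step execution trace:
1. `calculate()` calls `parse()`.
2. `parse()` evaluates `{}['x'][0]`, which raises KeyError; it propagates to the caller.
3. `return 32` is not reached.
4. `except KeyError` in calculate matches → returns 82.
5. res = 82.
Result: 82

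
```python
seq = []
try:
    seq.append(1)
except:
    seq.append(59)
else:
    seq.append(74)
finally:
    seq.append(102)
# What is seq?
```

Step-by-step execution trace:
1. try: `seq.append(1)` → seq = [1]. No exception raised.
2. `except` is skipped.
3. `else` runs: `seq.append(74)` → seq = [1, 74].
4. `finally` always runs: `seq.append(102)` → seq = [1, 74, 102].
Result: [1, 74, 102]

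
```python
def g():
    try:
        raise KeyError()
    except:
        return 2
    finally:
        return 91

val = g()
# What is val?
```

Step-by-step execution trace:
1. `g()` enters try: `raise KeyError()` raises KeyError.
2. bare `except` matches → `return 2` sets pending return value 2.
3. Before returning, `finally: return 91` runs and overrides the pending return.
4. g() returns 91 → val = 91.
Result: 91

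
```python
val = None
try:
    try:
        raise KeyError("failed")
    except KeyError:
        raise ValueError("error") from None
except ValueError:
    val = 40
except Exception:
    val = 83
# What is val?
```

Step-by-step execution trace:
1. Inner try raises KeyError; inner `except KeyError` catches it.
2. `raise ValueError(...) from None` raises ValueError (from None suppresses __context__, but the active exception is still ValueError).
3. Outer `except ValueError` matches → val = 40.
4. `except Exception` is not reached.
Result: 40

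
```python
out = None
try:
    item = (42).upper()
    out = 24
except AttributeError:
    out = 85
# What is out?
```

Step-by-step execution trace:
1. `item = (42).upper()` raises AttributeError.
2. `out = 24` is not reached.
3. `except AttributeError` matches → out = 85.
Result: 85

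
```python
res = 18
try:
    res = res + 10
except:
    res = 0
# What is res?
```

Step-by-step execution trace:
1. res starts at 18.
2. try: `res = res + 10` → res = 28. No exception raised.
3. `except` is skipped.
Result: 28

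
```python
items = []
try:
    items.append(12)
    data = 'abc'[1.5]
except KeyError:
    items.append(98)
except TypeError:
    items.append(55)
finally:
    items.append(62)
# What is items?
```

Step-by-step execution trace:
1. try: `items.append(12)` → items = [12].
2. `data = 'abc'[1.5]` raises TypeError.
3. `except KeyError` does not match TypeError; skipped.
4. `except TypeError` matches → `items.append(55)` → items = [12, 55].
5. finally always runs: `items.append(62)` → items = [12, 55, 62].
Result: [12, 55, 62]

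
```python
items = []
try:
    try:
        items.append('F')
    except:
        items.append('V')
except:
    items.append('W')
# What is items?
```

Step-by-step execution trace:
1. Inner try: `items.append('F')` → items = ['F']. No exception raised.
2. Inner `except` is skipped.
3. Inner try completes normally; outer `except` is skipped.
Result: ['F']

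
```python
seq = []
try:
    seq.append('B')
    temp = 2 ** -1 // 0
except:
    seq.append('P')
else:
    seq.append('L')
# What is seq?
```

Step-by-step execution trace:
1. try: `seq.append('B')` → seq = ['B'].
2. `temp = 2 ** -1 // 0` raises ZeroDivisionError.
3. bare `except` matches → `seq.append('P')` → seq = ['B', 'P'].
4. `else` is skipped (an exception was raised).
Result: ['B', 'P']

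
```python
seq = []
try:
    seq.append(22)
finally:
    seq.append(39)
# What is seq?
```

Step-by-step execution trace:
1. try: `seq.append(22)` → seq = [22].
2. The try body completes without raising.
3. finally always runs: `seq.append(39)` → seq = [22, 39].
Result: [22, 39]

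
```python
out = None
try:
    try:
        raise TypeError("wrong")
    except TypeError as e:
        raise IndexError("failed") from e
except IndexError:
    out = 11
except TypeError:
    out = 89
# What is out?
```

Step-by-step execution trace:
1. Inner try raises TypeError; inner `except TypeError as e` catches it.
2. `raise IndexError(...) from e` raises IndexError (TypeError is attached as __cause__, but only IndexError is active).
3. Outer `except IndexError` matches → out = 11.
4. `except TypeError` is not reached.
Result: 11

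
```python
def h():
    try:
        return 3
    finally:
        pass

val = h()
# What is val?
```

Step-by-step execution trace:
1. `h()` enters try: `return 3` sets pending return value 3.
2. Before returning, `finally: pass` runs (no effect).
3. h() returns 3 → val = 3.
Result: 3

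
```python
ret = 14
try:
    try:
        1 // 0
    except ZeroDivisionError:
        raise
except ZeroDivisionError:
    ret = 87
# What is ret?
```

Step-by-step execution trace:
1. Inner try: `1 // 0` raises ZeroDivisionError.
2. Inner `except ZeroDivisionError` matches; bare `raise` re-raises the same ZeroDivisionError.
3. Outer `except ZeroDivisionError` matches → ret = 87.
Result: 87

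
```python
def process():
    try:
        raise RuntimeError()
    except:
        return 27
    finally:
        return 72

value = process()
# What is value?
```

Step-by-step execution trace:
1. `process()` enters try: `raise RuntimeError()` raises RuntimeError.
2. bare `except` matches → `return 27` sets pending return value 27.
3. Before returning, `finally: return 72` runs and overrides the pending return.
4. process() returns 72 → value = 72.
Result: 72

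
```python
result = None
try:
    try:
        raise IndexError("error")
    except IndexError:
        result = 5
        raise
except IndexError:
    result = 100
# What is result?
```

Step-by-step execution trace:
1. Inner try: `raise IndexError("error")` raises IndexError.
2. Inner `except IndexError` matches → result = 5.
3. bare `raise` re-raises the same IndexError.
4. Outer `except IndexError` matches → result = 100.
Result: 100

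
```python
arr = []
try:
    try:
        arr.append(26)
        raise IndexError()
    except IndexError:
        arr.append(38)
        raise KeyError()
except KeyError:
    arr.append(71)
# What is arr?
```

Step-by-step execution trace:
1. Inner try: `arr.append(26)` → arr = [26].
2. `raise IndexError()` raises IndexError.
3. Inner `except IndexError` matches → `arr.append(38)` → arr = [26, 38].
4. `raise KeyError()` raises KeyError; propagates to outer try.
5. Outer `except KeyError` matches → `arr.append(71)` → arr = [26, 38, 71].
Result: [26, 38, 71]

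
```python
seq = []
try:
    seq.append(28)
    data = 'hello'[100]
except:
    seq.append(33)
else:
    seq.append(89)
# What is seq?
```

Step-by-step execution trace:
1. try: `seq.append(28)` → seq = [28].
2. `data = 'hello'[100]` raises IndexError.
3. bare `except` matches → `seq.append(33)` → seq = [28, 33].
4. `else` is skipped (an exception was raised).
Result: [28, 33]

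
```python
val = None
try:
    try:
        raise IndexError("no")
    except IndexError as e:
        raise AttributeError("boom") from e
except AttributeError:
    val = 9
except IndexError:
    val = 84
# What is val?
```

Step-by-step execution trace:
1. Inner try raises IndexError; inner `except IndexError as e` catches it.
2. `raise AttributeError(...) from e` raises AttributeError (IndexError is attached as __cause__, but only AttributeError is active).
3. Outer `except AttributeError` matches → val = 9.
4. `except IndexError` is not reached.
Result: 9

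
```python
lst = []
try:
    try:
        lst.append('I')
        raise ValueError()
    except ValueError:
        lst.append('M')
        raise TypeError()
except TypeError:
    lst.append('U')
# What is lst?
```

Step-by-step execution trace:
1. Inner try: `lst.append('I')` → lst = ['I'].
2. `raise ValueError()` raises ValueError.
3. Inner `except ValueError` matches → `lst.append('M')` → lst = ['I', 'M'].
4. `raise TypeError()` raises TypeError; propagates to outer try.
5. Outer `except TypeError` matches → `lst.append('U')` → lst = ['I', 'M', 'U'].
Result: ['I', 'M', 'U']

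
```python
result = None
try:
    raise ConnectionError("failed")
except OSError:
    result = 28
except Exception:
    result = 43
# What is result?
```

Step-by-step execution trace:
1. `raise ConnectionError(...)` raises ConnectionError.
2. `except OSError` matches (ConnectionError is a subclass of OSError) → result = 28.
3. `except Exception` is not reached.
Result: 28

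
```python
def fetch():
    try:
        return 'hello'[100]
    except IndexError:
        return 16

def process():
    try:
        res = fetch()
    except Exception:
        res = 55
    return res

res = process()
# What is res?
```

Step-by-step execution trace:
1. `process()` calls `fetch()`.
2. In fetch: `'hello'[100]` raises IndexError; `except IndexError` catches it → returns 16.
3. In process: `res = fetch()` → res = 16. No exception reaches process.
4. `except Exception` is skipped; process returns 16.
5. res = 16.
Result: 16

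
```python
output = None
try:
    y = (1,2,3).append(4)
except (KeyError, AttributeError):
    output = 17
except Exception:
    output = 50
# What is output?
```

Step-by-step execution trace:
1. `y = (1,2,3).append(4)` raises AttributeError.
2. `except (KeyError, AttributeError)` matches (AttributeError is in the tuple) → output = 17.
3. `except Exception` is not reached.
Result: 17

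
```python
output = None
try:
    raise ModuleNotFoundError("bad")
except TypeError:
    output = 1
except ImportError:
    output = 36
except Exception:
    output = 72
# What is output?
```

Step-by-step execution trace:
1. `raise ModuleNotFoundError(...)` raises ModuleNotFoundError.
2. `except TypeError` does not match (ModuleNotFoundError is not a subclass of TypeError); skipped.
3. `except ImportError` matches (ModuleNotFoundError is a subclass of ImportError) → output = 36.
4. `except Exception` is not reached.
Result: 36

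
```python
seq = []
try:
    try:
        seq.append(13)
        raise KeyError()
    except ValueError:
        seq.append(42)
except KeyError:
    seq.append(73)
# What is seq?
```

Step-by-step execution trace:
1. Inner try: `seq.append(13)` → seq = [13].
2. `raise KeyError()` raises KeyError.
3. Inner `except ValueError` does not match KeyError; exception propagates to outer try.
4. Outer `except KeyError` matches → `seq.append(73)` → seq = [13, 73].
Result: [13, 73]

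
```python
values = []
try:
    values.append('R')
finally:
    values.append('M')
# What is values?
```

Step-by-step execution trace:
1. try: `values.append('R')` → values = ['R'].
2. The try body completes without raising.
3. finally always runs: `values.append('M')` → values = ['R', 'M'].
Result: ['R', 'M']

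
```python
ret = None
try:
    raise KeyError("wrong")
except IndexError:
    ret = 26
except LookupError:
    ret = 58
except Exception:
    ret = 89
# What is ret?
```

Step-by-step execution trace:
1. `raise KeyError(...)` raises KeyError.
2. `except IndexError` does not match (KeyError is not a subclass of IndexError); skipped.
3. `except LookupError` matches (KeyError is a subclass of LookupError) → ret = 58.
4. `except Exception` is not reached.
Result: 58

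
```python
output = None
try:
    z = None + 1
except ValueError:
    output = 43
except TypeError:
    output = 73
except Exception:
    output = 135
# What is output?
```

Step-by-step execution trace:
1. `z = None + 1` raises TypeError.
2. `except ValueError` does not match TypeError; skipped.
3. `except TypeError` matches → output = 73.
4. Remaining except clauses are skipped.
Result: 73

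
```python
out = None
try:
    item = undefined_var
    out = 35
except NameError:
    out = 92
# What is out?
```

Step-by-step execution trace:
1. `item = undefined_var` raises NameError.
2. `out = 35` is not reached.
3. `except NameError` matches → out = 92.
Result: 92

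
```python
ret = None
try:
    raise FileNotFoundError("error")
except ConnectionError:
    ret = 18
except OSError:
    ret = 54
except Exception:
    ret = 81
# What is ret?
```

Step-by-step execution trace:
1. `raise FileNotFoundError(...)` raises FileNotFoundError.
2. `except ConnectionError` does not match (FileNotFoundError is not a subclass of ConnectionError); skipped.
3. `except OSError` matches (FileNotFoundError is a subclass of OSError) → ret = 54.
4. `except Exception` is not reached.
Result: 54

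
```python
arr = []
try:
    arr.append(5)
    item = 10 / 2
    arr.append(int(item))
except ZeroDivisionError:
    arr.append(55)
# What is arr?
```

Step-by-step execution trace:
1. try: `arr.append(5)` → arr = [5].
2. `item = 10 / 2` → item = 5.0. No exception raised.
3. `arr.append(int(item))` → arr = [5, 5].
4. `except ZeroDivisionError` is skipped (no exception was raised).
Result: [5, 5]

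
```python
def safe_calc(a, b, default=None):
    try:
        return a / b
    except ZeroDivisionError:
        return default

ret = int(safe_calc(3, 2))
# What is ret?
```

Step-by-step execution trace:
1. `safe_calc(3, 2)` enters try: `return 3 / 2` → returns 1.5. No exception raised.
2. `except ZeroDivisionError` is skipped.
3. `int(1.5)` → 1 → ret = 1.
Result: 1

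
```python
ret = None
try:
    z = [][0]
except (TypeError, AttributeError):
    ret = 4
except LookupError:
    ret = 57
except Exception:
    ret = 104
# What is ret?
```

Step-by-step execution trace:
1. `z = [][0]` raises IndexError.
2. `except (TypeError, AttributeError)` does not match IndexError; skipped.
3. `except LookupError` matches (IndexError is a subclass of LookupError) → ret = 57.
4. `except Exception` is not reached.
Result: 57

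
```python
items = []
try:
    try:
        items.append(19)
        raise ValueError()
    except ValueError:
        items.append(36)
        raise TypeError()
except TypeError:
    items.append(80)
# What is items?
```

Step-by-step execution trace:
1. Inner try: `items.append(19)` → items = [19].
2. `raise ValueError()` raises ValueError.
3. Inner `except ValueError` matches → `items.append(36)` → items = [19, 36].
4. `raise TypeError()` raises TypeError; propagates to outer try.
5. Outer `except TypeError` matches → `items.append(80)` → items = [19, 36, 80].
Result: [19, 36, 80]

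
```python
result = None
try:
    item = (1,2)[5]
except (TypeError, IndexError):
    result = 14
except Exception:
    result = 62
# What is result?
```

Step-by-step execution trace:
1. `item = (1,2)[5]` raises IndexError.
2. `except (TypeError, IndexError)` matches (IndexError is in the tuple) → result = 14.
3. `except Exception` is not reached.
Result: 14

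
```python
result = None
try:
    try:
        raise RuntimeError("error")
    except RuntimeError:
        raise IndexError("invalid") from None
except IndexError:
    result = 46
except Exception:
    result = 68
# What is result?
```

Step-by-step execution trace:
1. Inner try raises RuntimeError; inner `except RuntimeError` catches it.
2. `raise IndexError(...) from None` raises IndexError (from None suppresses __context__, but the active exception is still IndexError).
3. Outer `except IndexError` matches → result = 46.
4. `except Exception` is not reached.
Result: 46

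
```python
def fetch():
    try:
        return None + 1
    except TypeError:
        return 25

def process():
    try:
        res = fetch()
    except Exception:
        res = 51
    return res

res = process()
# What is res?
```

Step-by-step execution trace:
1. `process()` calls `fetch()`.
2. In fetch: `None + 1` raises TypeError; `except TypeError` catches it → returns 25.
3. In process: `res = fetch()` → res = 25. No exception reaches process.
4. `except Exception` is skipped; process returns 25.
5. res = 25.
Result: 25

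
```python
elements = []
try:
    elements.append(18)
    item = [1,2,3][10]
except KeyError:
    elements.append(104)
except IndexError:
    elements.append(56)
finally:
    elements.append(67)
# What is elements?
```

Step-by-step execution trace:
1. try: `elements.append(18)` → elements = [18].
2. `item = [1,2,3][10]` raises IndexError.
3. `except KeyError` does not match IndexError; skipped.
4. `except IndexError` matches → `elements.append(56)` → elements = [18, 56].
5. finally always runs: `elements.append(67)` → elements = [18, 56, 67].
Result: [18, 56, 67]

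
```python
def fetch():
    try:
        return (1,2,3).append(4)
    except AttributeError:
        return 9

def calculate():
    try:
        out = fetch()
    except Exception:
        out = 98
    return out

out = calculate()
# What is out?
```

Step-by-step execution trace:
1. `calculate()` calls `fetch()`.
2. In fetch: `(1,2,3).append(4)` raises AttributeError; `except AttributeError` catches it → returns 9.
3. In calculate: `out = fetch()` → out = 9. No exception reaches calculate.
4. `except Exception` is skipped; calculate returns 9.
5. out = 9.
Result: 9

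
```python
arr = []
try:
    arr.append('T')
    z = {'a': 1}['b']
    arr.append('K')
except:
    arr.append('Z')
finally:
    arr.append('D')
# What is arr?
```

Step-by-step execution trace:
1. try: `arr.append('T')` → arr = ['T'].
2. `z = {'a': 1}['b']` raises KeyError; `arr.append('K')` is not reached.
3. bare `except` matches → `arr.append('Z')` → arr = ['T', 'Z'].
4. finally always runs: `arr.append('D')` → arr = ['T', 'Z', 'D'].
Result: ['T', 'Z', 'D']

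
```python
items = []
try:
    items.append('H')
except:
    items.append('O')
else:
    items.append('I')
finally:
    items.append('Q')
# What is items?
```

Step-by-step execution trace:
1. try: `items.append('H')` → items = ['H']. No exception raised.
2. `except` is skipped.
3. `else` runs: `items.append('I')` → items = ['H', 'I'].
4. `finally` always runs: `items.append('Q')` → items = ['H', 'I', 'Q'].
Result: ['H', 'I', 'Q']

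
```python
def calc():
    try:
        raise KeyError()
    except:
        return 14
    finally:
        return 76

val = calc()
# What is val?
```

Step-by-step execution trace:
1. `calc()` enters try: `raise KeyError()` raises KeyError.
2. bare `except` matches → `return 14` sets pending return value 14.
3. Before returning, `finally: return 76` runs and overrides the pending return.
4. calc() returns 76 → val = 76.
Result: 76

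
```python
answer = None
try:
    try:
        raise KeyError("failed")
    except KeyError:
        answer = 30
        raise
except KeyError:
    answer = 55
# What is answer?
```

Step-by-step execution trace:
1. Inner try: `raise KeyError("failed")` raises KeyError.
2. Inner `except KeyError` matches → answer = 30.
3. bare `raise` re-raises the same KeyError.
4. Outer `except KeyError` matches → answer = 55.
Result: 55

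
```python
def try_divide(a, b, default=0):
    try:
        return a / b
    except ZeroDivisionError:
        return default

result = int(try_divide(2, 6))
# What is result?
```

Step-by-step execution trace:
1. `try_divide(2, 6)` enters try: `return 2 / 6` → returns 0.3333333333333333. No exception raised.
2. `except ZeroDivisionError` is skipped.
3. `int(0.3333333333333333)` → 0 → result = 0.
Result: 0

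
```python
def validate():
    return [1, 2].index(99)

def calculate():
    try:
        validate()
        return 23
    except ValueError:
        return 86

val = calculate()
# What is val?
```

Step-by-step execution trace:
1. `calculate()` calls `validate()`.
2. `validate()` evaluates `[1, 2].index(99)`, which raises ValueError; it propagates to the caller.
3. `return 23` is not reached.
4. `except ValueError` in calculate matches → returns 86.
5. val = 86.
Result: 86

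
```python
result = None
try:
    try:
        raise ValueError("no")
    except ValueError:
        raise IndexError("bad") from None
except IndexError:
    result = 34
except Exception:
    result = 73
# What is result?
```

Step-by-step execution trace:
1. Inner try raises ValueError; inner `except ValueError` catches it.
2. `raise IndexError(...) from None` raises IndexError (from None suppresses __context__, but the active exception is still IndexError).
3. Outer `except IndexError` matches → result = 34.
4. `except Exception` is not reached.
Result: 34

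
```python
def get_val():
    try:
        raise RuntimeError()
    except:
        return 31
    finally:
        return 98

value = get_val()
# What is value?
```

Step-by-step execution trace:
1. `get_val()` enters try: `raise RuntimeError()` raises RuntimeError.
2. bare `except` matches → `return 31` sets pending return value 31.
3. Before returning, `finally: return 98` runs and overrides the pending return.
4. get_val() returns 98 → value = 98.
Result: 98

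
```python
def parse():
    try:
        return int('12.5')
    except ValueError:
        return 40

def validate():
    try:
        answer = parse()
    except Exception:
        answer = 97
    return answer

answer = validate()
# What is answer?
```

Step-by-step execution trace:
1. `validate()` calls `parse()`.
2. In parse: `int('12.5')` raises ValueError; `except ValueError` catches it → returns 40.
3. In validate: `answer = parse()` → answer = 40. No exception reaches validate.
4. `except Exception` is skipped; validate returns 40.
5. answer = 40.
Result: 40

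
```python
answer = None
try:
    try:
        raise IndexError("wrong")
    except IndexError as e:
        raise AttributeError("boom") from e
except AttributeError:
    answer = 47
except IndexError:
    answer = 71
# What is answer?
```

Step-by-step execution trace:
1. Inner try raises IndexError; inner `except IndexError as e` catches it.
2. `raise AttributeError(...) from e` raises AttributeError (IndexError is attached as __cause__, but only AttributeError is active).
3. Outer `except AttributeError` matches → answer = 47.
4. `except IndexError` is not reached.
Result: 47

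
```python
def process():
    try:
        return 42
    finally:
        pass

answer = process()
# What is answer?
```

Step-by-step execution trace:
1. `process()` enters try: `return 42` sets pending return value 42.
2. Before returning, `finally: pass` runs (no effect).
3. process() returns 42 → answer = 42.
Result: 42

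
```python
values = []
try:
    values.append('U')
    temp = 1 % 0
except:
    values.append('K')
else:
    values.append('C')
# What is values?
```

Step-by-step execution trace:
1. try: `values.append('U')` → values = ['U'].
2. `temp = 1 % 0` raises ZeroDivisionError.
3. bare `except` matches → `values.append('K')` → values = ['U', 'K'].
4. `else` is skipped (an exception was raised).
Result: ['U', 'K']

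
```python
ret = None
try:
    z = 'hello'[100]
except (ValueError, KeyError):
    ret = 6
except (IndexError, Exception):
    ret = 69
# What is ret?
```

Step-by-step execution trace:
1. `z = 'hello'[100]` raises IndexError.
2. `except (ValueError, KeyError)` does not match IndexError; skipped.
3. `except (IndexError, Exception)` matches (IndexError is in the tuple) → ret = 69.
Result: 69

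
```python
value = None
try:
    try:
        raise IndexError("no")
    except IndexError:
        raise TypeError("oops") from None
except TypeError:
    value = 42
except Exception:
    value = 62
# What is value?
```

Step-by-step execution trace:
1. Inner try raises IndexError; inner `except IndexError` catches it.
2. `raise TypeError(...) from None` raises TypeError (from None suppresses __context__, but the active exception is still TypeError).
3. Outer `except TypeError` matches → value = 42.
4. `except Exception` is not reached.
Result: 42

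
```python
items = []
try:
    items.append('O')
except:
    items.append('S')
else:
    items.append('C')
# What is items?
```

Step-by-step execution trace:
1. try: `items.append('O')` → items = ['O']. No exception raised.
2. `except` is skipped.
3. `else` runs (try completed without exception): `items.append('C')` → items = ['O', 'C'].
Result: ['O', 'C']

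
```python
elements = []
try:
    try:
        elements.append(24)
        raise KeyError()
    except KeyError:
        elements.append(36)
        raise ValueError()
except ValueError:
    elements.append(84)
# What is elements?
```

Step-by-step execution trace:
1. Inner try: `elements.append(24)` → elements = [24].
2. `raise KeyError()` raises KeyError.
3. Inner `except KeyError` matches → `elements.append(36)` → elements = [24, 36].
4. `raise ValueError()` raises ValueError; propagates to outer try.
5. Outer `except ValueError` matches → `elements.append(84)` → elements = [24, 36, 84].
Result: [24, 36, 84]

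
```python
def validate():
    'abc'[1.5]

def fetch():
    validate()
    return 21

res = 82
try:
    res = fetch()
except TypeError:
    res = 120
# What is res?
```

Step-by-step execution trace:
1. res starts at 82.
2. try: `fetch()` calls `validate()`.
3. `validate()` evaluates `'abc'[1.5]`, which raises TypeError; it propagates through fetch (uncaught).
4. `return 21` in fetch is not reached; the assignment to res does not complete.
5. `except TypeError` matches → res = 120.
Result: 120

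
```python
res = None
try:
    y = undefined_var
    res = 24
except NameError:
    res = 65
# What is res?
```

Step-by-step execution trace:
1. `y = undefined_var` raises NameError.
2. `res = 24` is not reached.
3. `except NameError` matches → res = 65.
Result: 65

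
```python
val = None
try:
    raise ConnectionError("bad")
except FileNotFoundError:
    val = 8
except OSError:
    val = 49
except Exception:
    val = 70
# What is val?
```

Step-by-step execution trace:
1. `raise ConnectionError(...)` raises ConnectionError.
2. `except FileNotFoundError` does not match (ConnectionError is not a subclass of FileNotFoundError); skipped.
3. `except OSError` matches (ConnectionError is a subclass of OSError) → val = 49.
4. `except Exception` is not reached.
Result: 49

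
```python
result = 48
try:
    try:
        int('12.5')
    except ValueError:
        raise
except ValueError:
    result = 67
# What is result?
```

Step-by-step execution trace:
1. Inner try: `int('12.5')` raises ValueError.
2. Inner `except ValueError` matches; bare `raise` re-raises the same ValueError.
3. Outer `except ValueError` matches → result = 67.
Result: 67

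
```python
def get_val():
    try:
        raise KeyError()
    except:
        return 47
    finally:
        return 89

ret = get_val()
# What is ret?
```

Step-by-step execution trace:
1. `get_val()` enters try: `raise KeyError()` raises KeyError.
2. bare `except` matches → `return 47` sets pending return value 47.
3. Before returning, `finally: return 89` runs and overrides the pending return.
4. get_val() returns 89 → ret = 89.
Result: 89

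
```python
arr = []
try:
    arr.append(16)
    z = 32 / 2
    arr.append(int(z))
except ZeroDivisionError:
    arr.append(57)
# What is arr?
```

Step-by-step execution trace:
1. try: `arr.append(16)` → arr = [16].
2. `z = 32 / 2` → z = 16.0. No exception raised.
3. `arr.append(int(z))` → arr = [16, 16].
4. `except ZeroDivisionError` is skipped (no exception was raised).
Result: [16, 16]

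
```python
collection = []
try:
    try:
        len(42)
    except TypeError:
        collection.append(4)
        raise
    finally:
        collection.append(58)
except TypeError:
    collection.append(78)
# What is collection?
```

Step-by-step execution trace:
1. Inner try: `len(42)` raises TypeError.
2. Inner `except TypeError` matches → `collection.append(4)` → collection = [4].
3. bare `raise` re-raises TypeError.
4. Inner `finally` runs during unwinding: `collection.append(58)` → collection = [4, 58].
5. Outer `except TypeError` matches → `collection.append(78)` → collection = [4, 58, 78].
Result: [4, 58, 78]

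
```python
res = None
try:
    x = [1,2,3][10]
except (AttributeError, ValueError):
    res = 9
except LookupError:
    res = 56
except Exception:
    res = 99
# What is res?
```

Step-by-step execution trace:
1. `x = [1,2,3][10]` raises IndexError.
2. `except (AttributeError, ValueError)` does not match IndexError; skipped.
3. `except LookupError` matches (IndexError is a subclass of LookupError) → res = 56.
4. `except Exception` is not reached.
Result: 56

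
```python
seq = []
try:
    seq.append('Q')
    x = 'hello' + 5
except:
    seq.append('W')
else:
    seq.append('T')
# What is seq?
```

Step-by-step execution trace:
1. try: `seq.append('Q')` → seq = ['Q'].
2. `x = 'hello' + 5` raises TypeError.
3. bare `except` matches → `seq.append('W')` → seq = ['Q', 'W'].
4. `else` is skipped (an exception was raised).
Result: ['Q', 'W']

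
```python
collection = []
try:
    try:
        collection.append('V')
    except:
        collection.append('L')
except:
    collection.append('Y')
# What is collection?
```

Step-by-step execution trace:
1. Inner try: `collection.append('V')` → collection = ['V']. No exception raised.
2. Inner `except` is skipped.
3. Inner try completes normally; outer `except` is skipped.
Result: ['V']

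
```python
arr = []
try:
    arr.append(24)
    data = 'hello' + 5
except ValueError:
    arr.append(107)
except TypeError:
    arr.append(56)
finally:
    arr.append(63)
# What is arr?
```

Step-by-step execution trace:
1. try: `arr.append(24)` → arr = [24].
2. `data = 'hello' + 5` raises TypeError.
3. `except ValueError` does not match TypeError; skipped.
4. `except TypeError` matches → `arr.append(56)` → arr = [24, 56].
5. finally always runs: `arr.append(63)` → arr = [24, 56, 63].
Result: [24, 56, 63]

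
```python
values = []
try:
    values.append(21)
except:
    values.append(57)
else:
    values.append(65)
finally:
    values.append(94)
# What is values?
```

Step-by-step execution trace:
1. try: `values.append(21)` → values = [21]. No exception raised.
2. `except` is skipped.
3. `else` runs: `values.append(65)` → values = [21, 65].
4. `finally` always runs: `values.append(94)` → values = [21, 65, 94].
Result: [21, 65, 94]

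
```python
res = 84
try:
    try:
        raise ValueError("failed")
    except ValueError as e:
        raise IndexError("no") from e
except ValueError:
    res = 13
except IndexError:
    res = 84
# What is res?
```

Step-by-step execution trace:
1. Inner try raises ValueError; inner `except ValueError as e` catches it.
2. `raise IndexError(...) from e` raises IndexError (ValueError is attached as __cause__, but only IndexError is active).
3. Outer `except ValueError` does not match IndexError; skipped.
4. Outer `except IndexError` matches → res = 84.
Result: 84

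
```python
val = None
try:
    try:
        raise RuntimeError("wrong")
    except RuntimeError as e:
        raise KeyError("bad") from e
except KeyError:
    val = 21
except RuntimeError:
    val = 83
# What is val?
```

Step-by-step execution trace:
1. Inner try raises RuntimeError; inner `except RuntimeError as e` catches it.
2. `raise KeyError(...) from e` raises KeyError (RuntimeError is attached as __cause__, but only KeyError is active).
3. Outer `except KeyError` matches → val = 21.
4. `except RuntimeError` is not reached.
Result: 21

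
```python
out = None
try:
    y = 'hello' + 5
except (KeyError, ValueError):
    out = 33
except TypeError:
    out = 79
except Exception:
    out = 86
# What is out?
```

Step-by-step execution trace:
1. `y = 'hello' + 5` raises TypeError.
2. `except (KeyError, ValueError)` does not match TypeError; skipped.
3. `except TypeError` matches (exact type match) → out = 79.
4. `except Exception` is not reached.
Result: 79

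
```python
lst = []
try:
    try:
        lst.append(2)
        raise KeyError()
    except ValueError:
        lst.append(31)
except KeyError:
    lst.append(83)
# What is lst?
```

Step-by-step execution trace:
1. Inner try: `lst.append(2)` → lst = [2].
2. `raise KeyError()` raises KeyError.
3. Inner `except ValueError` does not match KeyError; exception propagates to outer try.
4. Outer `except KeyError` matches → `lst.append(83)` → lst = [2, 83].
Result: [2, 83]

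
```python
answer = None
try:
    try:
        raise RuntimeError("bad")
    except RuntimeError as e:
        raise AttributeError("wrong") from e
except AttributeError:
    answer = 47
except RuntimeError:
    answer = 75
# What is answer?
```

Step-by-step execution trace:
1. Inner try raises RuntimeError; inner `except RuntimeError as e` catches it.
2. `raise AttributeError(...) from e` raises AttributeError (RuntimeError is attached as __cause__, but only AttributeError is active).
3. Outer `except AttributeError` matches → answer = 47.
4. `except RuntimeError` is not reached.
Result: 47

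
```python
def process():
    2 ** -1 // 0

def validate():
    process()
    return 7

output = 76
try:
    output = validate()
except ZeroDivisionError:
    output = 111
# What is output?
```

Step-by-step execution trace:
1. output starts at 76.
2. try: `validate()` calls `process()`.
3. `process()` evaluates `2 ** -1 // 0`, which raises ZeroDivisionError; it propagates through validate (uncaught).
4. `return 7` in validate is not reached; the assignment to output does not complete.
5. `except ZeroDivisionError` matches → output = 111.
Result: 111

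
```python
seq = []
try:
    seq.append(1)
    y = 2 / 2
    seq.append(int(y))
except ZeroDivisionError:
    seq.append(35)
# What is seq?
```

Step-by-step execution trace:
1. try: `seq.append(1)` → seq = [1].
2. `y = 2 / 2` → y = 1.0. No exception raised.
3. `seq.append(int(y))` → seq = [1, 1].
4. `except ZeroDivisionError` is skipped (no exception was raised).
Result: [1, 1]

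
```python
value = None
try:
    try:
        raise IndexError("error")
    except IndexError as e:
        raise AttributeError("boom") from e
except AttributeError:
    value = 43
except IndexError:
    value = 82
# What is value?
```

Step-by-step execution trace:
1. Inner try raises IndexError; inner `except IndexError as e` catches it.
2. `raise AttributeError(...) from e` raises AttributeError (IndexError is attached as __cause__, but only AttributeError is active).
3. Outer `except AttributeError` matches → value = 43.
4. `except IndexError` is not reached.
Result: 43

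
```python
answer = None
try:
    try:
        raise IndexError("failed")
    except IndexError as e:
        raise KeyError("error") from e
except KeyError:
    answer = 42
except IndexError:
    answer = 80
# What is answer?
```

Step-by-step execution trace:
1. Inner try raises IndexError; inner `except IndexError as e` catches it.
2. `raise KeyError(...) from e` raises KeyError (IndexError is attached as __cause__, but only KeyError is active).
3. Outer `except KeyError` matches → answer = 42.
4. `except IndexError` is not reached.
Result: 42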